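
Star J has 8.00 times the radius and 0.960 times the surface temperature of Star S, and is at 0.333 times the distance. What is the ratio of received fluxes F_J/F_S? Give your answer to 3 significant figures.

490

L_J/L_S = (R_J/R_S)²(T_J/T_S)⁴ = (8.00)² × (0.960)⁴ = 54.36.
F_J/F_S = (L_J/L_S)/(d_J/d_S)² = 54.36 / (0.333)² = 490.2.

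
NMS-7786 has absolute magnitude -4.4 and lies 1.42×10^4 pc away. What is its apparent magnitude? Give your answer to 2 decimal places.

11.36

m = M + 5 log₁₀(d/10 pc) = -4.4 + 5 log₁₀(1.42×10^4/10)
  = -4.4 + 5 × 3.152 = -4.4 + 15.76 = 11.36.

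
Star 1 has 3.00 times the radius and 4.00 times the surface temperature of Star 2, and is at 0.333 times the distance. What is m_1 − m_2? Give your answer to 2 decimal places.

-10.79

L_1/L_2 = (3.00)²(4.00)⁴ = 2304.
F_1/F_2 = (L_1/L_2)/(d_1/d_2)² = 2304/0.1109 = 2.078×10^4.
m_1 − m_2 = −2.5 log₁₀(2.078×10^4) = -10.79.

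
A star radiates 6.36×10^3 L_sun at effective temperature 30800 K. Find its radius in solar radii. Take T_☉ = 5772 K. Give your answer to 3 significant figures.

2.80 solar radii

R/R_☉ = √(L/L_☉) / (T/T_☉)² = √(6.36×10^3) / (5.336)²
       = 79.75 / 28.47 = 2.801.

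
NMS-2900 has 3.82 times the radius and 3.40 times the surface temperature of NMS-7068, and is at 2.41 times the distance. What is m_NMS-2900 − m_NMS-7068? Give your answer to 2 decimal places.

-6.32

L_NMS-2900/L_NMS-7068 = (3.82)²(3.40)⁴ = 1950.
F_NMS-2900/F_NMS-7068 = (L_NMS-2900/L_NMS-7068)/(d_NMS-2900/d_NMS-7068)² = 1950/5.808 = 335.7.
m_NMS-2900 − m_NMS-7068 = −2.5 log₁₀(335.7) = -6.32.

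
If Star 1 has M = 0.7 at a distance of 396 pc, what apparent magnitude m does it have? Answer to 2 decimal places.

m = M + 5 log₁₀(d/10 pc) = 0.7 + 5 log₁₀(396/10)
  = 0.7 + 5 × 1.598 = 0.7 + 7.99 = 8.69.

8.69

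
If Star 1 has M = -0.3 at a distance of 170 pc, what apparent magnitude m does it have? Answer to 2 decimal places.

5.85

m = M + 5 log₁₀(d/10 pc) = -0.3 + 5 log₁₀(170/10)
  = -0.3 + 5 × 1.230 = -0.3 + 6.15 = 5.85.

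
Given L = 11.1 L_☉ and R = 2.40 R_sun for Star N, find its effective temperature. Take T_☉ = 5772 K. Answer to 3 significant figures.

6.80×10^3 K

T/T_☉ = (L/L_☉)^(1/4) / (R/R_☉)^(1/2)
T = 5772 × (11.1)^(1/4) / √(2.40) = 5772 × 1.825 / 1.549 = 6801 K.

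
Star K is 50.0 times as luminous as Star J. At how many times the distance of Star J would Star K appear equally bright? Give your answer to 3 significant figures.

Equal flux requires L_K/d_K² = L_J/d_J², so d_K/d_J = √(L_K/L_J)
= √(50.0) = 7.071.

7.07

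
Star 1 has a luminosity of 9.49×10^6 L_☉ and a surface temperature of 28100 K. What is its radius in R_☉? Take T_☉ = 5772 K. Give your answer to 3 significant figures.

130 R_☉

R/R_☉ = √(L/L_☉) / (T/T_☉)² = √(9.49×10^6) / (4.868)²
       = 3081 / 23.70 = 130.0.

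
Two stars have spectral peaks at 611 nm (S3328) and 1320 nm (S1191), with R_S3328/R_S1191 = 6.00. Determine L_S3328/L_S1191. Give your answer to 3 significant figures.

784

Wien's law gives T ∝ 1/λ_max, so T_S3328/T_S1191 = λ_S1191/λ_S3328 = 1320/611 = 2.160.
Then L ∝ R²T⁴ gives L_S3328/L_S1191 = (6.00)² × (2.160)⁴ = 36.00 × 21.78 = 784.2.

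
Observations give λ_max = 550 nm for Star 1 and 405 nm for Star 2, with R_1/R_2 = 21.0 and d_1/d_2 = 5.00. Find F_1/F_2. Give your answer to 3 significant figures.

5.19

Wien's law: T_1/T_2 = λ_2/λ_1 = 405/550 = 0.7364.
L_1/L_2 = (R_1/R_2)²(T_1/T_2)⁴ = (21.0)²(0.7364)⁴ = 129.7.
F_1/F_2 = (L_1/L_2)/(d_1/d_2)² = 129.7/(5.00)² = 5.186.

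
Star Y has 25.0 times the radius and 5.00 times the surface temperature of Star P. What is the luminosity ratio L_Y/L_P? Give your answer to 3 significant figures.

From the Stefan–Boltzmann law, L ∝ R²T⁴, so
L_Y/L_P = (R_Y/R_P)² (T_Y/T_P)⁴ = (25.0)² × (5.00)⁴ = 625.0 × 625.0 = 3.906×10^5.

3.91×10^5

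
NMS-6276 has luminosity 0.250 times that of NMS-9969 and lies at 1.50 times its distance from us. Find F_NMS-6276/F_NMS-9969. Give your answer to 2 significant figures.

F = L/(4πd²), so F_NMS-6276/F_NMS-9969 = (L_NMS-6276/L_NMS-9969) / (d_NMS-6276/d_NMS-9969)²
= 0.250 / (1.50)² = 0.250 / 2.250 = 0.1111.

0.11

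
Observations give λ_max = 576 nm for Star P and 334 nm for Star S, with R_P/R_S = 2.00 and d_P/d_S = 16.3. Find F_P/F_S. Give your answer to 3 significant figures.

0.00170

Wien's law: T_P/T_S = λ_S/λ_P = 334/576 = 0.5799.
L_P/L_S = (R_P/R_S)²(T_P/T_S)⁴ = (2.00)²(0.5799)⁴ = 0.4522.
F_P/F_S = (L_P/L_S)/(d_P/d_S)² = 0.4522/(16.3)² = 0.001702.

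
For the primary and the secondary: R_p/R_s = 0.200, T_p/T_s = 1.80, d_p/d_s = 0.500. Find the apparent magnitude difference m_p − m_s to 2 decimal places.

-0.56

L_p/L_s = (0.200)²(1.80)⁴ = 0.4199.
F_p/F_s = (L_p/L_s)/(d_p/d_s)² = 0.4199/0.2500 = 1.680.
m_p − m_s = −2.5 log₁₀(1.680) = -0.56.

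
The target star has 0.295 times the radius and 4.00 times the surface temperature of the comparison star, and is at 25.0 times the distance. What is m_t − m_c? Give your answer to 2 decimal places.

3.62

L_t/L_c = (0.295)²(4.00)⁴ = 22.28.
F_t/F_c = (L_t/L_c)/(d_t/d_c)² = 22.28/625.0 = 0.03565.
m_t − m_c = −2.5 log₁₀(0.03565) = 3.62.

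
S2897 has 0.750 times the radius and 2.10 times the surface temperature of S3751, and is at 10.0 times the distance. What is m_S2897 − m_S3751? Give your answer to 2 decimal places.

2.40

L_S2897/L_S3751 = (0.750)²(2.10)⁴ = 10.94.
F_S2897/F_S3751 = (L_S2897/L_S3751)/(d_S2897/d_S3751)² = 10.94/100.0 = 0.1094.
m_S2897 − m_S3751 = −2.5 log₁₀(0.1094) = 2.40.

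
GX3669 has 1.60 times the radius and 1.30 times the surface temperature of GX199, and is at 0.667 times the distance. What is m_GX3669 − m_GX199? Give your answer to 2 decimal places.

L_GX3669/L_GX199 = (1.60)²(1.30)⁴ = 7.312.
F_GX3669/F_GX199 = (L_GX3669/L_GX199)/(d_GX3669/d_GX199)² = 7.312/0.4449 = 16.43.
m_GX3669 − m_GX199 = −2.5 log₁₀(16.43) = -3.04.

-3.04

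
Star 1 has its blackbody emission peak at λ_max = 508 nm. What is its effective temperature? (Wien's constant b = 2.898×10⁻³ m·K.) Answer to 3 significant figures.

T = b/λ_max = 2.898×10⁻³ / (508×10⁻⁹) = 5705 K.

5.70×10^3 K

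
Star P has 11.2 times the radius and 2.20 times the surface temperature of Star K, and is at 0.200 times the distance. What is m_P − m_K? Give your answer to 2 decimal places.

-12.17

L_P/L_K = (11.2)²(2.20)⁴ = 2939.
F_P/F_K = (L_P/L_K)/(d_P/d_K)² = 2939/0.04000 = 7.346×10^4.
m_P − m_K = −2.5 log₁₀(7.346×10^4) = -12.17.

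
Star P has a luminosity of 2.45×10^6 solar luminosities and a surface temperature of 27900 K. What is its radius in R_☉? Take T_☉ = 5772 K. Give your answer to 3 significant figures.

67.0 R_☉

R/R_☉ = √(L/L_☉) / (T/T_☉)² = √(2.45×10^6) / (4.834)²
       = 1565 / 23.36 = 66.99.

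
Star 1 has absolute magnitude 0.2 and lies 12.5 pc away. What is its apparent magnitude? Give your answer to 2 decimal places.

m = M + 5 log₁₀(d/10 pc) = 0.2 + 5 log₁₀(12.5/10)
  = 0.2 + 5 × 0.097 = 0.2 + 0.48 = 0.68.

0.68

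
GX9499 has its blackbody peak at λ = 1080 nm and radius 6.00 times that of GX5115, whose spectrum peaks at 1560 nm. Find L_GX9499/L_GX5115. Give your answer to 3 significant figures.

Wien's law gives T ∝ 1/λ_max, so T_GX9499/T_GX5115 = λ_GX5115/λ_GX9499 = 1560/1080 = 1.444.
Then L ∝ R²T⁴ gives L_GX9499/L_GX5115 = (6.00)² × (1.444)⁴ = 36.00 × 4.353 = 156.7.

157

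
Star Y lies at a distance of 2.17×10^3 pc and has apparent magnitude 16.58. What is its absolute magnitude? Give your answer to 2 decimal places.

M = m − 5 log₁₀(d/10 pc) = 16.58 − 5 log₁₀(2.17×10^3/10)
  = 16.58 − 5 × 2.336 = 16.58 − 11.68 = 4.90.

4.90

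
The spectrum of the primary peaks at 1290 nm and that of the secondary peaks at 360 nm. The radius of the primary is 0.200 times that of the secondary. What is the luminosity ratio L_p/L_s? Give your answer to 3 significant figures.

Wien's law gives T ∝ 1/λ_max, so T_p/T_s = λ_s/λ_p = 360/1290 = 0.2791.
Then L ∝ R²T⁴ gives L_p/L_s = (0.200)² × (0.2791)⁴ = 0.04000 × 0.006065 = 2.426×10^-4.

2.43×10^-4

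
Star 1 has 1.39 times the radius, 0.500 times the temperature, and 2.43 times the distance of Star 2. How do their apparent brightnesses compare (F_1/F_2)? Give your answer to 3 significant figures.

0.0205

L_1/L_2 = (R_1/R_2)²(T_1/T_2)⁴ = (1.39)² × (0.500)⁴ = 0.1208.
F_1/F_2 = (L_1/L_2)/(d_1/d_2)² = 0.1208 / (2.43)² = 0.02045.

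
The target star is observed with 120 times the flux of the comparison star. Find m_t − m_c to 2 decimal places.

-5.20

m_t − m_c = −2.5 log₁₀(F_t/F_c) = −2.5 log₁₀(120) = −2.5 × (2.079) = -5.198.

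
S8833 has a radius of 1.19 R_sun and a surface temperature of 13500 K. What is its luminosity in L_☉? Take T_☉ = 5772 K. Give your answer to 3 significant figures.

L/L_☉ = (R/R_☉)² (T/T_☉)⁴ = (1.19)² × (13500/5772)⁴
       = 1.416 × (2.339)⁴ = 1.416 × 29.92 = 42.38.

42.4 L_☉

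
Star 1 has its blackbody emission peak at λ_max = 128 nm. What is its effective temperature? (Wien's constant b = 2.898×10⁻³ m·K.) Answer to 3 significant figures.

2.26×10^4 K

T = b/λ_max = 2.898×10⁻³ / (128×10⁻⁹) = 2.264×10^4 K.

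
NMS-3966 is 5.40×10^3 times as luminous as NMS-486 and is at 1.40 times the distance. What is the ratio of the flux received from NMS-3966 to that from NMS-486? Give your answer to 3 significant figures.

F = L/(4πd²), so F_NMS-3966/F_NMS-486 = (L_NMS-3966/L_NMS-486) / (d_NMS-3966/d_NMS-486)²
= 5.40×10^3 / (1.40)² = 5.40×10^3 / 1.960 = 2755.

2.76×10^3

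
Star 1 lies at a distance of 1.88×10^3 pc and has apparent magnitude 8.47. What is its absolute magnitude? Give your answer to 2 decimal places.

M = m − 5 log₁₀(d/10 pc) = 8.47 − 5 log₁₀(1.88×10^3/10)
  = 8.47 − 5 × 2.274 = 8.47 − 11.37 = -2.90.

-2.90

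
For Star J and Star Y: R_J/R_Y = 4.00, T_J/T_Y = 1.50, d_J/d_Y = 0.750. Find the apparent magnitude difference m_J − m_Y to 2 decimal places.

L_J/L_Y = (4.00)²(1.50)⁴ = 81.00.
F_J/F_Y = (L_J/L_Y)/(d_J/d_Y)² = 81.00/0.5625 = 144.0.
m_J − m_Y = −2.5 log₁₀(144.0) = -5.40.

-5.40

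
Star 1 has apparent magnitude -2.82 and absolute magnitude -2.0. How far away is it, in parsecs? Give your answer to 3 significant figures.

m − M = 5 log₁₀(d/10 pc)
-2.82 − (-2.0) = -0.82 = 5 log₁₀(d/10)
d = 10 × 10^(-0.82/5) = 10 × 10^-0.164 = 6.855 pc.

6.85 pc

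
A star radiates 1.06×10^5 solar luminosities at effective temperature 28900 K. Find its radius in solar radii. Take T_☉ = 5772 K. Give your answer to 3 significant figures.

R/R_☉ = √(L/L_☉) / (T/T_☉)² = √(1.06×10^5) / (5.007)²
       = 325.6 / 25.07 = 12.99.

13.0 solar radii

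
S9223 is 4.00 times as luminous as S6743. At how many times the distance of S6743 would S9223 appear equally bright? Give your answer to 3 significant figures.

Equal flux requires L_S9223/d_S9223² = L_S6743/d_S6743², so d_S9223/d_S6743 = √(L_S9223/L_S6743)
= √(4.00) = 2.000.

2.00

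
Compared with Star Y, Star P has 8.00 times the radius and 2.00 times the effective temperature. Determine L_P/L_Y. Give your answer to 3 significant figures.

1.02×10^3

From the Stefan–Boltzmann law, L ∝ R²T⁴, so
L_P/L_Y = (R_P/R_Y)² (T_P/T_Y)⁴ = (8.00)² × (2.00)⁴ = 64.00 × 16.00 = 1024.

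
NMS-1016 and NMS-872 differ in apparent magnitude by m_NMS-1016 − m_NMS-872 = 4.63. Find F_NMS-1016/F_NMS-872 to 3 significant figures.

0.0141

F_NMS-1016/F_NMS-872 = 10^(−(m_NMS-1016 − m_NMS-872)/2.5) = 10^(-4.63/2.5) = 10^-1.852 = 0.01406.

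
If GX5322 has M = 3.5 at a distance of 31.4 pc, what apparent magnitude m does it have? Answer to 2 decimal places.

5.98

m = M + 5 log₁₀(d/10 pc) = 3.5 + 5 log₁₀(31.4/10)
  = 3.5 + 5 × 0.497 = 3.5 + 2.48 = 5.98.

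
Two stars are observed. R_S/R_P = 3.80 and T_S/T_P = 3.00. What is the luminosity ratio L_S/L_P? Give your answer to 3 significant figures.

1.17×10^3

From the Stefan–Boltzmann law, L ∝ R²T⁴, so
L_S/L_P = (R_S/R_P)² (T_S/T_P)⁴ = (3.80)² × (3.00)⁴ = 14.44 × 81.00 = 1170.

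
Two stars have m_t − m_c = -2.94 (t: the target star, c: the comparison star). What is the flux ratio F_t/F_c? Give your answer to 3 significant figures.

15.0

F_t/F_c = 10^(−(m_t − m_c)/2.5) = 10^(2.94/2.5) = 10^1.176 = 15.00.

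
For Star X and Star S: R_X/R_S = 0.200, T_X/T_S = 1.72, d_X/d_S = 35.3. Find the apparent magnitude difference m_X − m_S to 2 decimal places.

L_X/L_S = (0.200)²(1.72)⁴ = 0.3501.
F_X/F_S = (L_X/L_S)/(d_X/d_S)² = 0.3501/1246 = 2.809×10^-4.
m_X − m_S = −2.5 log₁₀(2.809×10^-4) = 8.88.

8.88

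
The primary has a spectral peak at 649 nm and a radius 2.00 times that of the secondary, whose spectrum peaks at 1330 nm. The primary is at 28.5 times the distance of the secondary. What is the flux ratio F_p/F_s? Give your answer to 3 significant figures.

Wien's law: T_p/T_s = λ_s/λ_p = 1330/649 = 2.049.
L_p/L_s = (R_p/R_s)²(T_p/T_s)⁴ = (2.00)²(2.049)⁴ = 70.55.
F_p/F_s = (L_p/L_s)/(d_p/d_s)² = 70.55/(28.5)² = 0.08686.

0.0869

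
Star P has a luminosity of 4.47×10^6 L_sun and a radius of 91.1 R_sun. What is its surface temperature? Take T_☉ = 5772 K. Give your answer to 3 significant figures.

2.78×10^4 K

T/T_☉ = (L/L_☉)^(1/4) / (R/R_☉)^(1/2)
T = 5772 × (4.47×10^6)^(1/4) / √(91.1) = 5772 × 45.98 / 9.545 = 2.781×10^4 K.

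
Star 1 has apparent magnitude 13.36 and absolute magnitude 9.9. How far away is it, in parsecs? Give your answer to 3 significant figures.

49.2 pc

m − M = 5 log₁₀(d/10 pc)
13.36 − (9.9) = 3.46 = 5 log₁₀(d/10)
d = 10 × 10^(3.46/5) = 10 × 10^0.692 = 49.20 pc.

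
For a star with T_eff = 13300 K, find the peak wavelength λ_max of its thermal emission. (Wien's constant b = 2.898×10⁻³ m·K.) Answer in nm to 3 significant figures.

λ_max = b/T = 2.898×10⁻³ / 13300 = 2.18×10^-7 m = 217.9 nm.

218 nm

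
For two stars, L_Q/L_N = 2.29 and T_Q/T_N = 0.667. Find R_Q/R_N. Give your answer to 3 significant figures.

3.40

L ∝ R²T⁴ gives R ∝ √L / T², so
R_Q/R_N = √(2.29) / (0.667)² = 1.513 / 0.4449 = 3.401.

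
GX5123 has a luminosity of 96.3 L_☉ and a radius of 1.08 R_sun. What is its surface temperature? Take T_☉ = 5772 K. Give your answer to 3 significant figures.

1.74×10^4 K

T/T_☉ = (L/L_☉)^(1/4) / (R/R_☉)^(1/2)
T = 5772 × (96.3)^(1/4) / √(1.08) = 5772 × 3.133 / 1.039 = 1.740×10^4 K.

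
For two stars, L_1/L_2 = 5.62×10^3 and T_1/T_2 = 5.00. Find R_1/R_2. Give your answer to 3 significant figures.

L ∝ R²T⁴ gives R ∝ √L / T², so
R_1/R_2 = √(5.62×10^3) / (5.00)² = 74.97 / 25.00 = 2.999.

3.00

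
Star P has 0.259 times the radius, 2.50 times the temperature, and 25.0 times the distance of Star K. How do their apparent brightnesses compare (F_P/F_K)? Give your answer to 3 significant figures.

0.00419

L_P/L_K = (R_P/R_K)²(T_P/T_K)⁴ = (0.259)² × (2.50)⁴ = 2.620.
F_P/F_K = (L_P/L_K)/(d_P/d_K)² = 2.620 / (25.0)² = 0.004193.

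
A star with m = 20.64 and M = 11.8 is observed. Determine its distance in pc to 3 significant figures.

m − M = 5 log₁₀(d/10 pc)
20.64 − (11.8) = 8.84 = 5 log₁₀(d/10)
d = 10 × 10^(8.84/5) = 10 × 10^1.768 = 586.1 pc.

586 pc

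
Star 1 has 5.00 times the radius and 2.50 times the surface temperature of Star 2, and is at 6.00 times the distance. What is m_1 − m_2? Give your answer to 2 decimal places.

-3.58

L_1/L_2 = (5.00)²(2.50)⁴ = 976.6.
F_1/F_2 = (L_1/L_2)/(d_1/d_2)² = 976.6/36.00 = 27.13.
m_1 − m_2 = −2.5 log₁₀(27.13) = -3.58.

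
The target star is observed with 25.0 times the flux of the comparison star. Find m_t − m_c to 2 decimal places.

-3.49

m_t − m_c = −2.5 log₁₀(F_t/F_c) = −2.5 log₁₀(25.0) = −2.5 × (1.398) = -3.495.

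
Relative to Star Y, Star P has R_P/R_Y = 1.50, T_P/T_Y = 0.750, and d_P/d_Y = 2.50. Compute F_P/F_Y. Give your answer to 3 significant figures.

L_P/L_Y = (R_P/R_Y)²(T_P/T_Y)⁴ = (1.50)² × (0.750)⁴ = 0.7119.
F_P/F_Y = (L_P/L_Y)/(d_P/d_Y)² = 0.7119 / (2.50)² = 0.1139.

0.114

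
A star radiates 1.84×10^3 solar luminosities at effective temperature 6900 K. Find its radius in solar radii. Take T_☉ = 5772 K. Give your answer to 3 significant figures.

R/R_☉ = √(L/L_☉) / (T/T_☉)² = √(1.84×10^3) / (1.195)²
       = 42.90 / 1.429 = 30.02.

30.0 solar radii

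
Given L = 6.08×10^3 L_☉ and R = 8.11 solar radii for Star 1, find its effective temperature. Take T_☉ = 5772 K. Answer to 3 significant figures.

T/T_☉ = (L/L_☉)^(1/4) / (R/R_☉)^(1/2)
T = 5772 × (6.08×10^3)^(1/4) / √(8.11) = 5772 × 8.830 / 2.848 = 1.790×10^4 K.

1.79×10^4 K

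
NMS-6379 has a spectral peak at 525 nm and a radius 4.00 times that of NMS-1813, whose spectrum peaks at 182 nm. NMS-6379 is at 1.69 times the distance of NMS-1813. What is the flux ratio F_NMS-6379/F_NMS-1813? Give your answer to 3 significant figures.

0.0809

Wien's law: T_NMS-6379/T_NMS-1813 = λ_NMS-1813/λ_NMS-6379 = 182/525 = 0.3467.
L_NMS-6379/L_NMS-1813 = (R_NMS-6379/R_NMS-1813)²(T_NMS-6379/T_NMS-1813)⁴ = (4.00)²(0.3467)⁴ = 0.2311.
F_NMS-6379/F_NMS-1813 = (L_NMS-6379/L_NMS-1813)/(d_NMS-6379/d_NMS-1813)² = 0.2311/(1.69)² = 0.08091.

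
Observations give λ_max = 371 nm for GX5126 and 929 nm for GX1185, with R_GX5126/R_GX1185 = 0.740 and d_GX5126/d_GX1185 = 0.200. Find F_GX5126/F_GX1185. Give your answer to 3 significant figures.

538

Wien's law: T_GX5126/T_GX1185 = λ_GX1185/λ_GX5126 = 929/371 = 2.504.
L_GX5126/L_GX1185 = (R_GX5126/R_GX1185)²(T_GX5126/T_GX1185)⁴ = (0.740)²(2.504)⁴ = 21.53.
F_GX5126/F_GX1185 = (L_GX5126/L_GX1185)/(d_GX5126/d_GX1185)² = 21.53/(0.200)² = 538.2.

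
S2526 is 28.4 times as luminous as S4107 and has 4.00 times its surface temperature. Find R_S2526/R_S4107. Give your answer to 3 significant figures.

0.333

L ∝ R²T⁴ gives R ∝ √L / T², so
R_S2526/R_S4107 = √(28.4) / (4.00)² = 5.329 / 16.00 = 0.3331.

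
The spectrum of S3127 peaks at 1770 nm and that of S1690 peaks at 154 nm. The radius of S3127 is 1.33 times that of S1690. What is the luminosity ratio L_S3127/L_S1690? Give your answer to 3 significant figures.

Wien's law gives T ∝ 1/λ_max, so T_S3127/T_S1690 = λ_S1690/λ_S3127 = 154/1770 = 0.08701.
Then L ∝ R²T⁴ gives L_S3127/L_S1690 = (1.33)² × (0.08701)⁴ = 1.769 × 5.730×10^-5 = 1.014×10^-4.

1.01×10^-4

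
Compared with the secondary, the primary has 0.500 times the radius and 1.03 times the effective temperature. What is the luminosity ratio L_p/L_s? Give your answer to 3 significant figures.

0.281

From the Stefan–Boltzmann law, L ∝ R²T⁴, so
L_p/L_s = (R_p/R_s)² (T_p/T_s)⁴ = (0.500)² × (1.03)⁴ = 0.2500 × 1.126 = 0.2814.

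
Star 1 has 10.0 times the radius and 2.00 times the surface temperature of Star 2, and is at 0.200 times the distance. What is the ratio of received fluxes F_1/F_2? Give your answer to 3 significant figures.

4.00×10^4

L_1/L_2 = (R_1/R_2)²(T_1/T_2)⁴ = (10.0)² × (2.00)⁴ = 1600.
F_1/F_2 = (L_1/L_2)/(d_1/d_2)² = 1600 / (0.200)² = 4.000×10^4.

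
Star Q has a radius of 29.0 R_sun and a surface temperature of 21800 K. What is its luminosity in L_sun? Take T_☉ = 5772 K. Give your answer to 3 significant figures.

1.71×10^5 L_sun

L/L_☉ = (R/R_☉)² (T/T_☉)⁴ = (29.0)² × (21800/5772)⁴
       = 841.0 × (3.777)⁴ = 841.0 × 203.5 = 1.711×10^5.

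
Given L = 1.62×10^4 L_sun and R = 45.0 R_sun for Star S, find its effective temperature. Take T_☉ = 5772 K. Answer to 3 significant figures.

9.71×10^3 K

T/T_☉ = (L/L_☉)^(1/4) / (R/R_☉)^(1/2)
T = 5772 × (1.62×10^4)^(1/4) / √(45.0) = 5772 × 11.28 / 6.708 = 9707 K.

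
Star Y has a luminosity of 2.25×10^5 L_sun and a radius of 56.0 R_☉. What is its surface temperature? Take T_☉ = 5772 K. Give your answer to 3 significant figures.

1.68×10^4 K

T/T_☉ = (L/L_☉)^(1/4) / (R/R_☉)^(1/2)
T = 5772 × (2.25×10^5)^(1/4) / √(56.0) = 5772 × 21.78 / 7.483 = 1.680×10^4 K.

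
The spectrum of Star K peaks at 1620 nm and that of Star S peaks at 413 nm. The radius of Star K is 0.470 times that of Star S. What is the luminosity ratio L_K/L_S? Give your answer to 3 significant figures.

9.33×10^-4

Wien's law gives T ∝ 1/λ_max, so T_K/T_S = λ_S/λ_K = 413/1620 = 0.2549.
Then L ∝ R²T⁴ gives L_K/L_S = (0.470)² × (0.2549)⁴ = 0.2209 × 0.004224 = 9.331×10^-4.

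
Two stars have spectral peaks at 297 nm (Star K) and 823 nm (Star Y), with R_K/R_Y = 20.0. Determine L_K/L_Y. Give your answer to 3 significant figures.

2.36×10^4

Wien's law gives T ∝ 1/λ_max, so T_K/T_Y = λ_Y/λ_K = 823/297 = 2.771.
Then L ∝ R²T⁴ gives L_K/L_Y = (20.0)² × (2.771)⁴ = 400.0 × 58.96 = 2.358×10^4.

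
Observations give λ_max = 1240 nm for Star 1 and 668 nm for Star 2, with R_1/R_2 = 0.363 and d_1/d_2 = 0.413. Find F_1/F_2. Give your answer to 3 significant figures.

0.0651

Wien's law: T_1/T_2 = λ_2/λ_1 = 668/1240 = 0.5387.
L_1/L_2 = (R_1/R_2)²(T_1/T_2)⁴ = (0.363)²(0.5387)⁴ = 0.01110.
F_1/F_2 = (L_1/L_2)/(d_1/d_2)² = 0.01110/(0.413)² = 0.06506.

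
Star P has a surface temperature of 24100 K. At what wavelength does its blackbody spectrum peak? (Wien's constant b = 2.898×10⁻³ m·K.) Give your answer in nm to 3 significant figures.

λ_max = b/T = 2.898×10⁻³ / 24100 = 1.20×10^-7 m = 120.2 nm.

120 nm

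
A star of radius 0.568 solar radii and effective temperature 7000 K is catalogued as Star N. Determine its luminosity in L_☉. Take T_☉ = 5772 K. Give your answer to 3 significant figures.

L/L_☉ = (R/R_☉)² (T/T_☉)⁴ = (0.568)² × (7000/5772)⁴
       = 0.3226 × (1.213)⁴ = 0.3226 × 2.163 = 0.6979.

0.698 L_☉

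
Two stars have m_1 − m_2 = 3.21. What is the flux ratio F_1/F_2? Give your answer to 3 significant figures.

0.0520

F_1/F_2 = 10^(−(m_1 − m_2)/2.5) = 10^(-3.21/2.5) = 10^-1.284 = 0.05200.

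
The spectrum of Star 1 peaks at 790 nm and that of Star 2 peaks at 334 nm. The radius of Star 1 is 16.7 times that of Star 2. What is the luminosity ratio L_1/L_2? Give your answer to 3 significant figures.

Wien's law gives T ∝ 1/λ_max, so T_1/T_2 = λ_2/λ_1 = 334/790 = 0.4228.
Then L ∝ R²T⁴ gives L_1/L_2 = (16.7)² × (0.4228)⁴ = 278.9 × 0.03195 = 8.911.

8.91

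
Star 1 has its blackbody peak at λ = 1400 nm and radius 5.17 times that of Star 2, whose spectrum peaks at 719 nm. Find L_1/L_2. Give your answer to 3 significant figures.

Wien's law gives T ∝ 1/λ_max, so T_1/T_2 = λ_2/λ_1 = 719/1400 = 0.5136.
Then L ∝ R²T⁴ gives L_1/L_2 = (5.17)² × (0.5136)⁴ = 26.73 × 0.06957 = 1.859.

1.86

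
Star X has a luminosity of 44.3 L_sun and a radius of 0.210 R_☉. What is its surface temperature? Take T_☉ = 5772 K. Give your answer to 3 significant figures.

3.25×10^4 K

T/T_☉ = (L/L_☉)^(1/4) / (R/R_☉)^(1/2)
T = 5772 × (44.3)^(1/4) / √(0.210) = 5772 × 2.580 / 0.4583 = 3.250×10^4 K.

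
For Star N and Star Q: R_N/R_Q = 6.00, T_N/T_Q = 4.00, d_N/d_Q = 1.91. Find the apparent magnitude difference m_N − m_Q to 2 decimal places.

-8.51

L_N/L_Q = (6.00)²(4.00)⁴ = 9216.
F_N/F_Q = (L_N/L_Q)/(d_N/d_Q)² = 9216/3.648 = 2526.
m_N − m_Q = −2.5 log₁₀(2526) = -8.51.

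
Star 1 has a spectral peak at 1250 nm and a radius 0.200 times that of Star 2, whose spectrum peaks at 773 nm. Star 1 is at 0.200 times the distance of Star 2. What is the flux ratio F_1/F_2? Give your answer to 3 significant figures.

0.146

Wien's law: T_1/T_2 = λ_2/λ_1 = 773/1250 = 0.6184.
L_1/L_2 = (R_1/R_2)²(T_1/T_2)⁴ = (0.200)²(0.6184)⁴ = 0.005850.
F_1/F_2 = (L_1/L_2)/(d_1/d_2)² = 0.005850/(0.200)² = 0.1462.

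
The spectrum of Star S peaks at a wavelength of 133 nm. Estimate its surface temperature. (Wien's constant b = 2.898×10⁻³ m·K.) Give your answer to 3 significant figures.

2.18×10^4 K

T = b/λ_max = 2.898×10⁻³ / (133×10⁻⁹) = 2.179×10^4 K.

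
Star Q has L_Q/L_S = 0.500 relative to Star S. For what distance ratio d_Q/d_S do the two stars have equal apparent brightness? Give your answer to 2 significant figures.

Equal flux requires L_Q/d_Q² = L_S/d_S², so d_Q/d_S = √(L_Q/L_S)
= √(0.500) = 0.7071.

0.71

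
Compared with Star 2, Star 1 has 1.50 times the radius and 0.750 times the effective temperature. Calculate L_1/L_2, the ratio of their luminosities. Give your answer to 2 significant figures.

0.71

From the Stefan–Boltzmann law, L ∝ R²T⁴, so
L_1/L_2 = (R_1/R_2)² (T_1/T_2)⁴ = (1.50)² × (0.750)⁴ = 2.250 × 0.3164 = 0.7119.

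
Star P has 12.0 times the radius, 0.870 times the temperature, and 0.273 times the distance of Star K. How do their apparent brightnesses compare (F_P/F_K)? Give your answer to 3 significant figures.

L_P/L_K = (R_P/R_K)²(T_P/T_K)⁴ = (12.0)² × (0.870)⁴ = 82.50.
F_P/F_K = (L_P/L_K)/(d_P/d_K)² = 82.50 / (0.273)² = 1107.

1.11×10^3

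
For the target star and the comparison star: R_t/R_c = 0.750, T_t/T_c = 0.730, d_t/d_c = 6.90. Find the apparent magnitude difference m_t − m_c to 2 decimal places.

L_t/L_c = (0.750)²(0.730)⁴ = 0.1597.
F_t/F_c = (L_t/L_c)/(d_t/d_c)² = 0.1597/47.61 = 0.003355.
m_t − m_c = −2.5 log₁₀(0.003355) = 6.19.

6.19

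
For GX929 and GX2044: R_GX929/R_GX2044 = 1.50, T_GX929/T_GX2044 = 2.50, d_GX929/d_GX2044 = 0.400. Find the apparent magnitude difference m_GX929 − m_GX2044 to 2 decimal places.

-6.85

L_GX929/L_GX2044 = (1.50)²(2.50)⁴ = 87.89.
F_GX929/F_GX2044 = (L_GX929/L_GX2044)/(d_GX929/d_GX2044)² = 87.89/0.1600 = 549.3.
m_GX929 − m_GX2044 = −2.5 log₁₀(549.3) = -6.85.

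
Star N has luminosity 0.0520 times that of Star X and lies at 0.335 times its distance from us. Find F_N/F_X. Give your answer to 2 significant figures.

F = L/(4πd²), so F_N/F_X = (L_N/L_X) / (d_N/d_X)²
= 0.0520 / (0.335)² = 0.0520 / 0.1122 = 0.4634.

0.46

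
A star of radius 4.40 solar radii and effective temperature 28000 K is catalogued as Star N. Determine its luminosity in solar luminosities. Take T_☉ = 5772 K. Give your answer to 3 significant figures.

L/L_☉ = (R/R_☉)² (T/T_☉)⁴ = (4.40)² × (28000/5772)⁴
       = 19.36 × (4.851)⁴ = 19.36 × 553.8 = 1.072×10^4.

1.07×10^4 solar luminosities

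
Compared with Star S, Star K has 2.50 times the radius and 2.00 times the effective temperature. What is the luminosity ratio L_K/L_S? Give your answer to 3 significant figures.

From the Stefan–Boltzmann law, L ∝ R²T⁴, so
L_K/L_S = (R_K/R_S)² (T_K/T_S)⁴ = (2.50)² × (2.00)⁴ = 6.250 × 16.00 = 100.0.

100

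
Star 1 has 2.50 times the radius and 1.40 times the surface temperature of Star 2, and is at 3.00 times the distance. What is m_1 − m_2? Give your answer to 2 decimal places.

-1.07

L_1/L_2 = (2.50)²(1.40)⁴ = 24.01.
F_1/F_2 = (L_1/L_2)/(d_1/d_2)² = 24.01/9.000 = 2.668.
m_1 − m_2 = −2.5 log₁₀(2.668) = -1.07.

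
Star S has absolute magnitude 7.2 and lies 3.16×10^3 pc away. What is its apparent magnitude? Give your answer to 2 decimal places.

19.70

m = M + 5 log₁₀(d/10 pc) = 7.2 + 5 log₁₀(3.16×10^3/10)
  = 7.2 + 5 × 2.500 = 7.2 + 12.50 = 19.70.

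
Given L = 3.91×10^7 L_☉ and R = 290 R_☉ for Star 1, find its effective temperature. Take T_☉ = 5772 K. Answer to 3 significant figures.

T/T_☉ = (L/L_☉)^(1/4) / (R/R_☉)^(1/2)
T = 5772 × (3.91×10^7)^(1/4) / √(290) = 5772 × 79.08 / 17.03 = 2.680×10^4 K.

2.68×10^4 K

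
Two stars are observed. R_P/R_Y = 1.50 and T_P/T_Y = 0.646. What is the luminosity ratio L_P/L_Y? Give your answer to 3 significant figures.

0.392

From the Stefan–Boltzmann law, L ∝ R²T⁴, so
L_P/L_Y = (R_P/R_Y)² (T_P/T_Y)⁴ = (1.50)² × (0.646)⁴ = 2.250 × 0.1742 = 0.3918.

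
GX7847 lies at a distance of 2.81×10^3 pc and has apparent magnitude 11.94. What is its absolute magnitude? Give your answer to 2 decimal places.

-0.30

M = m − 5 log₁₀(d/10 pc) = 11.94 − 5 log₁₀(2.81×10^3/10)
  = 11.94 − 5 × 2.449 = 11.94 − 12.24 = -0.30.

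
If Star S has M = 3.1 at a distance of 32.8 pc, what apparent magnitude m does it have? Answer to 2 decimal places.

5.68

m = M + 5 log₁₀(d/10 pc) = 3.1 + 5 log₁₀(32.8/10)
  = 3.1 + 5 × 0.516 = 3.1 + 2.58 = 5.68.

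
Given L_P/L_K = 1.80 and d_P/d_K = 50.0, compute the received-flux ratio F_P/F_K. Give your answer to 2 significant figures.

7.2×10^-4

F = L/(4πd²), so F_P/F_K = (L_P/L_K) / (d_P/d_K)²
= 1.80 / (50.0)² = 1.80 / 2500 = 7.200×10^-4.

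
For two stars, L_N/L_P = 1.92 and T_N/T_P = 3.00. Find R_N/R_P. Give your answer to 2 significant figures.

L ∝ R²T⁴ gives R ∝ √L / T², so
R_N/R_P = √(1.92) / (3.00)² = 1.386 / 9.000 = 0.1540.

0.15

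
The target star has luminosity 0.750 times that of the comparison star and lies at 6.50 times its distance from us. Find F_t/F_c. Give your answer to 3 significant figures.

F = L/(4πd²), so F_t/F_c = (L_t/L_c) / (d_t/d_c)²
= 0.750 / (6.50)² = 0.750 / 42.25 = 0.01775.

0.0178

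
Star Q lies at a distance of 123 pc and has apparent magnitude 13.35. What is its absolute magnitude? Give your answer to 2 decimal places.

M = m − 5 log₁₀(d/10 pc) = 13.35 − 5 log₁₀(123/10)
  = 13.35 − 5 × 1.090 = 13.35 − 5.45 = 7.90.

7.90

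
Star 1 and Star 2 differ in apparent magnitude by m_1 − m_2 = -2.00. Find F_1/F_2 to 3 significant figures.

F_1/F_2 = 10^(−(m_1 − m_2)/2.5) = 10^(2.00/2.5) = 10^0.800 = 6.310.

6.31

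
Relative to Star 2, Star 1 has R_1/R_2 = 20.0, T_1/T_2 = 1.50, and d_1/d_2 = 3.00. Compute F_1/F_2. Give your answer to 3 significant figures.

225

L_1/L_2 = (R_1/R_2)²(T_1/T_2)⁴ = (20.0)² × (1.50)⁴ = 2025.
F_1/F_2 = (L_1/L_2)/(d_1/d_2)² = 2025 / (3.00)² = 225.0.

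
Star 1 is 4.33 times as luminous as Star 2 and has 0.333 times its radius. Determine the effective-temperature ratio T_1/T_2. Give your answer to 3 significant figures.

L ∝ R²T⁴ gives T ∝ (L/R²)^(1/4), so
T_1/T_2 = (4.33 / 0.333²)^(1/4) = (39.05)^(1/4) = 2.500.

2.50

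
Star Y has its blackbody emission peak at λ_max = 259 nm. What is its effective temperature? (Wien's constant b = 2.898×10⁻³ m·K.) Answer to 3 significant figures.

1.12×10^4 K

T = b/λ_max = 2.898×10⁻³ / (259×10⁻⁹) = 1.119×10^4 K.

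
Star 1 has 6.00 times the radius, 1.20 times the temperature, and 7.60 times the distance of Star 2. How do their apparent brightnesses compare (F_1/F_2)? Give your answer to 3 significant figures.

L_1/L_2 = (R_1/R_2)²(T_1/T_2)⁴ = (6.00)² × (1.20)⁴ = 74.65.
F_1/F_2 = (L_1/L_2)/(d_1/d_2)² = 74.65 / (7.60)² = 1.292.

1.29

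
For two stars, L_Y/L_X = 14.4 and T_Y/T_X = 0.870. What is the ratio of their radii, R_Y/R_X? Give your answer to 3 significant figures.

L ∝ R²T⁴ gives R ∝ √L / T², so
R_Y/R_X = √(14.4) / (0.870)² = 3.795 / 0.7569 = 5.014.

5.01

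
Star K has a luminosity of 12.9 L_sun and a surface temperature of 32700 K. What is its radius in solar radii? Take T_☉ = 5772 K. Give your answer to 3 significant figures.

R/R_☉ = √(L/L_☉) / (T/T_☉)² = √(12.9) / (5.665)²
       = 3.592 / 32.10 = 0.1119.

0.112 solar radii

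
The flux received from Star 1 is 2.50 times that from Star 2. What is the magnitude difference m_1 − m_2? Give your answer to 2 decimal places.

-0.99

m_1 − m_2 = −2.5 log₁₀(F_1/F_2) = −2.5 log₁₀(2.50) = −2.5 × (0.398) = -0.995.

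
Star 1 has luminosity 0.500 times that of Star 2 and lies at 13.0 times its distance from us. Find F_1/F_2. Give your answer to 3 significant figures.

F = L/(4πd²), so F_1/F_2 = (L_1/L_2) / (d_1/d_2)²
= 0.500 / (13.0)² = 0.500 / 169.0 = 0.002959.

0.00296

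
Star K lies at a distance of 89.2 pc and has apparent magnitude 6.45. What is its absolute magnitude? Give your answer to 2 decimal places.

M = m − 5 log₁₀(d/10 pc) = 6.45 − 5 log₁₀(89.2/10)
  = 6.45 − 5 × 0.950 = 6.45 − 4.75 = 1.70.

1.70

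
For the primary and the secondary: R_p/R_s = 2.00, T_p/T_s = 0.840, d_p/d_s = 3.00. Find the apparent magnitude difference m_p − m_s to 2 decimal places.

L_p/L_s = (2.00)²(0.840)⁴ = 1.991.
F_p/F_s = (L_p/L_s)/(d_p/d_s)² = 1.991/9.000 = 0.2213.
m_p − m_s = −2.5 log₁₀(0.2213) = 1.64.

1.64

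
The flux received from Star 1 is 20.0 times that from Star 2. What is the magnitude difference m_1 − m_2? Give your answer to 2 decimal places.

m_1 − m_2 = −2.5 log₁₀(F_1/F_2) = −2.5 log₁₀(20.0) = −2.5 × (1.301) = -3.253.

-3.25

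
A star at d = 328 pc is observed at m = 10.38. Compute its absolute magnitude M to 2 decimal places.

2.80

M = m − 5 log₁₀(d/10 pc) = 10.38 − 5 log₁₀(328/10)
  = 10.38 − 5 × 1.516 = 10.38 − 7.58 = 2.80.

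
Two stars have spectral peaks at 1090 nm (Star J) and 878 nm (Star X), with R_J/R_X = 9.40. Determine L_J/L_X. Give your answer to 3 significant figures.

37.2

Wien's law gives T ∝ 1/λ_max, so T_J/T_X = λ_X/λ_J = 878/1090 = 0.8055.
Then L ∝ R²T⁴ gives L_J/L_X = (9.40)² × (0.8055)⁴ = 88.36 × 0.4210 = 37.20.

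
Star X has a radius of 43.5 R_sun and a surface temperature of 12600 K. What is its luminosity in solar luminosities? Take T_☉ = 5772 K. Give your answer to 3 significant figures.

4.30×10^4 solar luminosities

L/L_☉ = (R/R_☉)² (T/T_☉)⁴ = (43.5)² × (12600/5772)⁴
       = 1892 × (2.183)⁴ = 1892 × 22.71 = 4.297×10^4.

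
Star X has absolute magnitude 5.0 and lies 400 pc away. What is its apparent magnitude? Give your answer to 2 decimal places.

13.01

m = M + 5 log₁₀(d/10 pc) = 5.0 + 5 log₁₀(400/10)
  = 5.0 + 5 × 1.602 = 5.0 + 8.01 = 13.01.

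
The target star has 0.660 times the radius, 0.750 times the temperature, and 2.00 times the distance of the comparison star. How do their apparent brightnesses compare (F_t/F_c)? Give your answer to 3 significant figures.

0.0345

L_t/L_c = (R_t/R_c)²(T_t/T_c)⁴ = (0.660)² × (0.750)⁴ = 0.1378.
F_t/F_c = (L_t/L_c)/(d_t/d_c)² = 0.1378 / (2.00)² = 0.03446.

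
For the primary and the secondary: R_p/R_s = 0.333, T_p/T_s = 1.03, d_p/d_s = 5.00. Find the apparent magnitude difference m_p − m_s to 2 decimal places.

L_p/L_s = (0.333)²(1.03)⁴ = 0.1248.
F_p/F_s = (L_p/L_s)/(d_p/d_s)² = 0.1248/25.00 = 0.004992.
m_p − m_s = −2.5 log₁₀(0.004992) = 5.75.

5.75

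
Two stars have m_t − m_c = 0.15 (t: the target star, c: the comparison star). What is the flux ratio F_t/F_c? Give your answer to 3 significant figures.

F_t/F_c = 10^(−(m_t − m_c)/2.5) = 10^(-0.15/2.5) = 10^-0.060 = 0.8710.

0.871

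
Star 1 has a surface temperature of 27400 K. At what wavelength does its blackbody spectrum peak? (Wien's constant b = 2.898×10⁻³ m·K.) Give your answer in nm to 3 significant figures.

106 nm

λ_max = b/T = 2.898×10⁻³ / 27400 = 1.06×10^-7 m = 105.8 nm.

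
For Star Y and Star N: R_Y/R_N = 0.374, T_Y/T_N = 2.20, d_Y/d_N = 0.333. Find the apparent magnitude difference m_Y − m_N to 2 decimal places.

-3.68

L_Y/L_N = (0.374)²(2.20)⁴ = 3.277.
F_Y/F_N = (L_Y/L_N)/(d_Y/d_N)² = 3.277/0.1109 = 29.55.
m_Y − m_N = −2.5 log₁₀(29.55) = -3.68.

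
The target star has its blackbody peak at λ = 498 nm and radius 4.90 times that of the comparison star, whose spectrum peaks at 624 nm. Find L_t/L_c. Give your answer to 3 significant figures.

59.2

Wien's law gives T ∝ 1/λ_max, so T_t/T_c = λ_c/λ_t = 624/498 = 1.253.
Then L ∝ R²T⁴ gives L_t/L_c = (4.90)² × (1.253)⁴ = 24.01 × 2.465 = 59.19.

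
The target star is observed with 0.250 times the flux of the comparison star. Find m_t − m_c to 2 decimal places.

1.51

m_t − m_c = −2.5 log₁₀(F_t/F_c) = −2.5 log₁₀(0.250) = −2.5 × (-0.602) = 1.505.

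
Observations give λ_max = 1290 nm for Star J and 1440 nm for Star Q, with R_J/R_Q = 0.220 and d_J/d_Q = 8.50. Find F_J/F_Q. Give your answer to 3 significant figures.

0.00104

Wien's law: T_J/T_Q = λ_Q/λ_J = 1440/1290 = 1.116.
L_J/L_Q = (R_J/R_Q)²(T_J/T_Q)⁴ = (0.220)²(1.116)⁴ = 0.07515.
F_J/F_Q = (L_J/L_Q)/(d_J/d_Q)² = 0.07515/(8.50)² = 0.001040.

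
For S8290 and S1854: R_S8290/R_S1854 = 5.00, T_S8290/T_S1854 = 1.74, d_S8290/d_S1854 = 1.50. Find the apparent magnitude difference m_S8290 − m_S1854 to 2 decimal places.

-5.02

L_S8290/L_S1854 = (5.00)²(1.74)⁴ = 229.2.
F_S8290/F_S1854 = (L_S8290/L_S1854)/(d_S8290/d_S1854)² = 229.2/2.250 = 101.8.
m_S8290 − m_S1854 = −2.5 log₁₀(101.8) = -5.02.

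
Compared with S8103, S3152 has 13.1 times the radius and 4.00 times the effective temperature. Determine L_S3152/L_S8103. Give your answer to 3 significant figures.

From the Stefan–Boltzmann law, L ∝ R²T⁴, so
L_S3152/L_S8103 = (R_S3152/R_S8103)² (T_S3152/T_S8103)⁴ = (13.1)² × (4.00)⁴ = 171.6 × 256.0 = 4.393×10^4.

4.39×10^4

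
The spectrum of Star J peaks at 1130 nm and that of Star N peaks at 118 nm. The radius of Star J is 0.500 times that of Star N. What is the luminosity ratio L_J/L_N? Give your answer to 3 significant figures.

Wien's law gives T ∝ 1/λ_max, so T_J/T_N = λ_N/λ_J = 118/1130 = 0.1044.
Then L ∝ R²T⁴ gives L_J/L_N = (0.500)² × (0.1044)⁴ = 0.2500 × 1.189×10^-4 = 2.973×10^-5.

2.97×10^-5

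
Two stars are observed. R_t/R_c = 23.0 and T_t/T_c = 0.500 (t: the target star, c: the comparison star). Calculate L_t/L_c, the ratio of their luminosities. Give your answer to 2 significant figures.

From the Stefan–Boltzmann law, L ∝ R²T⁴, so
L_t/L_c = (R_t/R_c)² (T_t/T_c)⁴ = (23.0)² × (0.500)⁴ = 529.0 × 0.06250 = 33.06.

33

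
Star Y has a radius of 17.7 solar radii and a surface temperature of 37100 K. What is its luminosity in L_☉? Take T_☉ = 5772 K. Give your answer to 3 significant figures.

5.35×10^5 L_☉

L/L_☉ = (R/R_☉)² (T/T_☉)⁴ = (17.7)² × (37100/5772)⁴
       = 313.3 × (6.428)⁴ = 313.3 × 1707 = 5.347×10^5.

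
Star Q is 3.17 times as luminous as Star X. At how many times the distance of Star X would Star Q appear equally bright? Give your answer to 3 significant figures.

1.78

Equal flux requires L_Q/d_Q² = L_X/d_X², so d_Q/d_X = √(L_Q/L_X)
= √(3.17) = 1.780.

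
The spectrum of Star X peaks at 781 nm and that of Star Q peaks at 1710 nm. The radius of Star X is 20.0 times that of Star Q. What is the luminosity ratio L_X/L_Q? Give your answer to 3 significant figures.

9.19×10^3

Wien's law gives T ∝ 1/λ_max, so T_X/T_Q = λ_Q/λ_X = 1710/781 = 2.190.
Then L ∝ R²T⁴ gives L_X/L_Q = (20.0)² × (2.190)⁴ = 400.0 × 22.98 = 9193.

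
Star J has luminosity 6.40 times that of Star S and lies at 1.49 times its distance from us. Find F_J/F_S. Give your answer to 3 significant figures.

F = L/(4πd²), so F_J/F_S = (L_J/L_S) / (d_J/d_S)²
= 6.40 / (1.49)² = 6.40 / 2.220 = 2.883.

2.88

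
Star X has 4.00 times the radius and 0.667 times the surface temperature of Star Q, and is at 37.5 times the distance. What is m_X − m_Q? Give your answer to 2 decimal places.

6.62

L_X/L_Q = (4.00)²(0.667)⁴ = 3.167.
F_X/F_Q = (L_X/L_Q)/(d_X/d_Q)² = 3.167/1406 = 0.002252.
m_X − m_Q = −2.5 log₁₀(0.002252) = 6.62.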